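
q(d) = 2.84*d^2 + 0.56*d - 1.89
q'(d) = 5.68*d + 0.56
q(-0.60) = -1.20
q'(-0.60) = -2.85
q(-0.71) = -0.86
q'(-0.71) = -3.47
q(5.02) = 72.49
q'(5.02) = 29.07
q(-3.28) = 26.83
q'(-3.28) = -18.07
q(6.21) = 111.11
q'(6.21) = 35.83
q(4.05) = 46.96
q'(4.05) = 23.56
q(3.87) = 42.81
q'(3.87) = 22.54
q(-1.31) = 2.25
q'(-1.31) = -6.88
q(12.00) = 413.79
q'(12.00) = 68.72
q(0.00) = -1.89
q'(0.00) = 0.56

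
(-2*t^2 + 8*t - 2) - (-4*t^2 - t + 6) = 2*t^2 + 9*t - 8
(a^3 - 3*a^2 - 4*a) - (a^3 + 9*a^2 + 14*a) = -12*a^2 - 18*a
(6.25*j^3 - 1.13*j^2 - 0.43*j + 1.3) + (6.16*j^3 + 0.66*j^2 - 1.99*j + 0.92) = 12.41*j^3 - 0.47*j^2 - 2.42*j + 2.22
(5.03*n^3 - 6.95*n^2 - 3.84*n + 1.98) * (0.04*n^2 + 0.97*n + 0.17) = 0.2012*n^5 + 4.6011*n^4 - 6.04*n^3 - 4.8271*n^2 + 1.2678*n + 0.3366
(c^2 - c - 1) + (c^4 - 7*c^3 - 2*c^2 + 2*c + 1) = c^4 - 7*c^3 - c^2 + c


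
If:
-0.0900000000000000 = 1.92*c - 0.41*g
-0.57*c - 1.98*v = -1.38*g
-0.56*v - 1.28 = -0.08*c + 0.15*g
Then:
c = -0.61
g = -2.64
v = -1.67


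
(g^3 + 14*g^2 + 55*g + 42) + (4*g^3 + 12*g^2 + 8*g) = 5*g^3 + 26*g^2 + 63*g + 42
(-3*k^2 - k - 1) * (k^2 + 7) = -3*k^4 - k^3 - 22*k^2 - 7*k - 7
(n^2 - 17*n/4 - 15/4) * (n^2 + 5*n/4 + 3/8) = n^4 - 3*n^3 - 139*n^2/16 - 201*n/32 - 45/32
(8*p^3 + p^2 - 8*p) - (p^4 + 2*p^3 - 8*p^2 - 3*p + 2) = -p^4 + 6*p^3 + 9*p^2 - 5*p - 2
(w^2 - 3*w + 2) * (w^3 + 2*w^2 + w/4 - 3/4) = w^5 - w^4 - 15*w^3/4 + 5*w^2/2 + 11*w/4 - 3/2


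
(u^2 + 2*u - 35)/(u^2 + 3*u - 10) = (u^2 + 2*u - 35)/(u^2 + 3*u - 10)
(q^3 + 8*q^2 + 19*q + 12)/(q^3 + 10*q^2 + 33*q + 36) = (q + 1)/(q + 3)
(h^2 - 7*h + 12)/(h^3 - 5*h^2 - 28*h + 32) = (h^2 - 7*h + 12)/(h^3 - 5*h^2 - 28*h + 32)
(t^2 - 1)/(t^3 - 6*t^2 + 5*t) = (t + 1)/(t*(t - 5))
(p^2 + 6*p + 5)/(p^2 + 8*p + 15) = (p + 1)/(p + 3)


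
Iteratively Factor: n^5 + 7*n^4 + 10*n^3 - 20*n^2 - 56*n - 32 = (n + 4)*(n^4 + 3*n^3 - 2*n^2 - 12*n - 8) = (n + 1)*(n + 4)*(n^3 + 2*n^2 - 4*n - 8) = (n + 1)*(n + 2)*(n + 4)*(n^2 - 4) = (n + 1)*(n + 2)^2*(n + 4)*(n - 2)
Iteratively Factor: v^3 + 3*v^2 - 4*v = (v + 4)*(v^2 - v) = v*(v + 4)*(v - 1)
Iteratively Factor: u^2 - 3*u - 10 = (u - 5)*(u + 2)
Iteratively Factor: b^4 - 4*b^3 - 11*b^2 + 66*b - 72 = (b - 2)*(b^3 - 2*b^2 - 15*b + 36) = (b - 2)*(b + 4)*(b^2 - 6*b + 9) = (b - 3)*(b - 2)*(b + 4)*(b - 3)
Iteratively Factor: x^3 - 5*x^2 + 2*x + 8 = (x - 4)*(x^2 - x - 2) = (x - 4)*(x - 2)*(x + 1)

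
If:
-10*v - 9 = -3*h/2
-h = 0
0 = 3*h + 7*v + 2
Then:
No Solution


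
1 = 1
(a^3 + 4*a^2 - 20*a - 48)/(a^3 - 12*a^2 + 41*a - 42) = (a^3 + 4*a^2 - 20*a - 48)/(a^3 - 12*a^2 + 41*a - 42)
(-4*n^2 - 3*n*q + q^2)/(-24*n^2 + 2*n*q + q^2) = (n + q)/(6*n + q)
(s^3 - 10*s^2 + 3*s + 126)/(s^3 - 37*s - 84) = (s - 6)/(s + 4)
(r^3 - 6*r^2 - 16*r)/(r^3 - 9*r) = (r^2 - 6*r - 16)/(r^2 - 9)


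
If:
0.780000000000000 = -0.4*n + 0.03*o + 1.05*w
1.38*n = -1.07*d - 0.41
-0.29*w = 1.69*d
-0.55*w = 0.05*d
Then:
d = 0.00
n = -0.30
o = 22.04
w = 0.00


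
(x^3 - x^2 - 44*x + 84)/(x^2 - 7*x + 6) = (x^2 + 5*x - 14)/(x - 1)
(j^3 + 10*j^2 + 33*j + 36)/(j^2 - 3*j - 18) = (j^2 + 7*j + 12)/(j - 6)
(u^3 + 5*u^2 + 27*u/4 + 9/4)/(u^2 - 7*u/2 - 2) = (2*u^2 + 9*u + 9)/(2*(u - 4))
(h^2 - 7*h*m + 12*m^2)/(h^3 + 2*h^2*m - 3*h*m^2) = (h^2 - 7*h*m + 12*m^2)/(h*(h^2 + 2*h*m - 3*m^2))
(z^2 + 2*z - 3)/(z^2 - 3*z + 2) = (z + 3)/(z - 2)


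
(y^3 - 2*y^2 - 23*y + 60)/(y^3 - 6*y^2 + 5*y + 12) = (y + 5)/(y + 1)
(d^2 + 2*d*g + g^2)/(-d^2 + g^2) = (-d - g)/(d - g)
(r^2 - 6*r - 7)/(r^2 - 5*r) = (r^2 - 6*r - 7)/(r*(r - 5))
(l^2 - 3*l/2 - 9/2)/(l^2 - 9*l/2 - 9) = (l - 3)/(l - 6)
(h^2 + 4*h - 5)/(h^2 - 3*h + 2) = (h + 5)/(h - 2)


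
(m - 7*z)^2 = m^2 - 14*m*z + 49*z^2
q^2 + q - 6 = (q - 2)*(q + 3)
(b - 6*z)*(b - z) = b^2 - 7*b*z + 6*z^2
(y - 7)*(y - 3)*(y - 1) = y^3 - 11*y^2 + 31*y - 21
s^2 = s^2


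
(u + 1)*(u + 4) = u^2 + 5*u + 4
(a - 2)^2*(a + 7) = a^3 + 3*a^2 - 24*a + 28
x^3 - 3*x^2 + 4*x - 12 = (x - 3)*(x - 2*I)*(x + 2*I)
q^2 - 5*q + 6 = (q - 3)*(q - 2)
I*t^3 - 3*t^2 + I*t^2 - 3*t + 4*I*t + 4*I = (t + 1)*(t + 4*I)*(I*t + 1)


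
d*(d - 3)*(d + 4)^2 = d^4 + 5*d^3 - 8*d^2 - 48*d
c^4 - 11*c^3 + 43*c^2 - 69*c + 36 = (c - 4)*(c - 3)^2*(c - 1)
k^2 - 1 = (k - 1)*(k + 1)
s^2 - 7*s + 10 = (s - 5)*(s - 2)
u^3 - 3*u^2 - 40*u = u*(u - 8)*(u + 5)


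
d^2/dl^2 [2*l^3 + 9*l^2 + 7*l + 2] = 12*l + 18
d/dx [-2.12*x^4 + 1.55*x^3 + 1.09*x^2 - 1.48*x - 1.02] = -8.48*x^3 + 4.65*x^2 + 2.18*x - 1.48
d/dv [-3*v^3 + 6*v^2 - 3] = 3*v*(4 - 3*v)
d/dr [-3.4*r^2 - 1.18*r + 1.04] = -6.8*r - 1.18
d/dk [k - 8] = 1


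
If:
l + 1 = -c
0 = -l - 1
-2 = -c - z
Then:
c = 0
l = -1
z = 2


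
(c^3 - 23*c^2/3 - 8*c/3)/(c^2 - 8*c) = c + 1/3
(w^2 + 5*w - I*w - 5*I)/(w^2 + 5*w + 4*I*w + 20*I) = (w - I)/(w + 4*I)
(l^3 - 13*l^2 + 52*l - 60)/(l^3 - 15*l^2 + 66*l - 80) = (l - 6)/(l - 8)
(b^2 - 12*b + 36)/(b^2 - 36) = (b - 6)/(b + 6)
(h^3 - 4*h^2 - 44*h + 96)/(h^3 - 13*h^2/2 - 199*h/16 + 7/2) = 16*(h^2 + 4*h - 12)/(16*h^2 + 24*h - 7)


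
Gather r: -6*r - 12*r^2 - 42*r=-12*r^2 - 48*r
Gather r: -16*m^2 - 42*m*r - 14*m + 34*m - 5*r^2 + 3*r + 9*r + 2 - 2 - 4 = -16*m^2 + 20*m - 5*r^2 + r*(12 - 42*m) - 4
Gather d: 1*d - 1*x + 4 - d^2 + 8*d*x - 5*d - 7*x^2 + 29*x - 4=-d^2 + d*(8*x - 4) - 7*x^2 + 28*x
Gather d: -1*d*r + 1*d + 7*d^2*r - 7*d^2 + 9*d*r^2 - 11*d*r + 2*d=d^2*(7*r - 7) + d*(9*r^2 - 12*r + 3)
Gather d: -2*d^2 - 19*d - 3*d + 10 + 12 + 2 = -2*d^2 - 22*d + 24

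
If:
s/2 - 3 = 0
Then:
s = 6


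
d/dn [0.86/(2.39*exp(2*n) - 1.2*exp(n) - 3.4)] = (1.032 - 4.1108*exp(n))*exp(n)/(-2.39*exp(2*n) + 1.2*exp(n) + 3.4)^2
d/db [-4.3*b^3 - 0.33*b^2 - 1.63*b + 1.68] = -12.9*b^2 - 0.66*b - 1.63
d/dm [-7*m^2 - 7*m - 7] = -14*m - 7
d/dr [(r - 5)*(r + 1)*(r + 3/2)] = 3*r^2 - 5*r - 11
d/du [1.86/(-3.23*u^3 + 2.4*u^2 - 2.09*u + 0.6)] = (18.0234*u^2 - 8.928*u + 3.8874)/(3.23*u^3 - 2.4*u^2 + 2.09*u - 0.6)^2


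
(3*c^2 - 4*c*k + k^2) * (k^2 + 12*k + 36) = 3*c^2*k^2 + 36*c^2*k + 108*c^2 - 4*c*k^3 - 48*c*k^2 - 144*c*k + k^4 + 12*k^3 + 36*k^2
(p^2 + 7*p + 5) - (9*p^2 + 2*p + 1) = -8*p^2 + 5*p + 4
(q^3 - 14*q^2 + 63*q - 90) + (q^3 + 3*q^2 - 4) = 2*q^3 - 11*q^2 + 63*q - 94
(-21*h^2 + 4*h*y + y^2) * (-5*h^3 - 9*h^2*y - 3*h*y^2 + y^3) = 105*h^5 + 169*h^4*y + 22*h^3*y^2 - 42*h^2*y^3 + h*y^4 + y^5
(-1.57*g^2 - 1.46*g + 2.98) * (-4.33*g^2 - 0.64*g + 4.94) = 6.7981*g^4 + 7.3266*g^3 - 19.7248*g^2 - 9.1196*g + 14.7212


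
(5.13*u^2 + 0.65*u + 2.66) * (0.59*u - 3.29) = 3.0267*u^3 - 16.4942*u^2 - 0.5691*u - 8.7514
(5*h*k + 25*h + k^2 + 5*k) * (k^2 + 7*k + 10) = 5*h*k^3 + 60*h*k^2 + 225*h*k + 250*h + k^4 + 12*k^3 + 45*k^2 + 50*k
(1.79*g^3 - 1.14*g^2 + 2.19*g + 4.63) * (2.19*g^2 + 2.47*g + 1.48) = 3.9201*g^5 + 1.9247*g^4 + 4.6295*g^3 + 13.8618*g^2 + 14.6773*g + 6.8524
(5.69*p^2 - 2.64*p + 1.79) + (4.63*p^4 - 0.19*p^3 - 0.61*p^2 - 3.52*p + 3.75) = 4.63*p^4 - 0.19*p^3 + 5.08*p^2 - 6.16*p + 5.54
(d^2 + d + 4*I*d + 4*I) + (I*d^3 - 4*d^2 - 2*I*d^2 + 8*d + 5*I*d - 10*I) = I*d^3 - 3*d^2 - 2*I*d^2 + 9*d + 9*I*d - 6*I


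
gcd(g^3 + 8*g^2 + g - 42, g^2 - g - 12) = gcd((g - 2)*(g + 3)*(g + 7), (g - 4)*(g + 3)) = g + 3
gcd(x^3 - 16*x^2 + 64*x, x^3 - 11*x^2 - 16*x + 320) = x^2 - 16*x + 64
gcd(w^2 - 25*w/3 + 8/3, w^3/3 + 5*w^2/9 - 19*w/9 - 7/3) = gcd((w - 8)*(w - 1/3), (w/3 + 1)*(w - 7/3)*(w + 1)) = 1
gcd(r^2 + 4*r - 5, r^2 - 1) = r - 1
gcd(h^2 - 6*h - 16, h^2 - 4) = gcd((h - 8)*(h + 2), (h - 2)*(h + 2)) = h + 2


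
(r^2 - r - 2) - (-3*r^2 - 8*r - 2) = 4*r^2 + 7*r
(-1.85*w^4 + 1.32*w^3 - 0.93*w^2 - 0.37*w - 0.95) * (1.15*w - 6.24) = -2.1275*w^5 + 13.062*w^4 - 9.3063*w^3 + 5.3777*w^2 + 1.2163*w + 5.928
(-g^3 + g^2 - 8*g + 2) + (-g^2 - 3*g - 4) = -g^3 - 11*g - 2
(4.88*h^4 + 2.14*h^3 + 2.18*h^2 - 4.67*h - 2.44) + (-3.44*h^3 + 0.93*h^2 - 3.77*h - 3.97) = 4.88*h^4 - 1.3*h^3 + 3.11*h^2 - 8.44*h - 6.41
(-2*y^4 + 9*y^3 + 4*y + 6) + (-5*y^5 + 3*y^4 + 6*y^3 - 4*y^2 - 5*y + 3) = -5*y^5 + y^4 + 15*y^3 - 4*y^2 - y + 9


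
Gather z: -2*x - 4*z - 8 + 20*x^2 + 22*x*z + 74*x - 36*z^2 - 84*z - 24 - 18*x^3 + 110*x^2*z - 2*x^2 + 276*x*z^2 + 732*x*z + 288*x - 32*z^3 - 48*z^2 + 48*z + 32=-18*x^3 + 18*x^2 + 360*x - 32*z^3 + z^2*(276*x - 84) + z*(110*x^2 + 754*x - 40)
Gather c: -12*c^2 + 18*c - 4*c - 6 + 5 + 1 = -12*c^2 + 14*c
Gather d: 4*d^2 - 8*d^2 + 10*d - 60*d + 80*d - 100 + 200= -4*d^2 + 30*d + 100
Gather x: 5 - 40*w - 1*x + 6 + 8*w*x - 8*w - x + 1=-48*w + x*(8*w - 2) + 12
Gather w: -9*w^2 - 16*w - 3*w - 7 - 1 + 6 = -9*w^2 - 19*w - 2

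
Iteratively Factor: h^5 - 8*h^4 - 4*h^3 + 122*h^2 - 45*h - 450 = (h + 3)*(h^4 - 11*h^3 + 29*h^2 + 35*h - 150) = (h - 5)*(h + 3)*(h^3 - 6*h^2 - h + 30) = (h - 5)*(h + 2)*(h + 3)*(h^2 - 8*h + 15) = (h - 5)*(h - 3)*(h + 2)*(h + 3)*(h - 5)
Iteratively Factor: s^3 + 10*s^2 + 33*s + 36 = (s + 3)*(s^2 + 7*s + 12) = (s + 3)*(s + 4)*(s + 3)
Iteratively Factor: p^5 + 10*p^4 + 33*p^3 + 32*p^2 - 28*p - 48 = (p + 2)*(p^4 + 8*p^3 + 17*p^2 - 2*p - 24) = (p + 2)*(p + 3)*(p^3 + 5*p^2 + 2*p - 8) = (p + 2)*(p + 3)*(p + 4)*(p^2 + p - 2) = (p - 1)*(p + 2)*(p + 3)*(p + 4)*(p + 2)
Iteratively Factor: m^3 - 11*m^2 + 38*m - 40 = (m - 5)*(m^2 - 6*m + 8) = (m - 5)*(m - 4)*(m - 2)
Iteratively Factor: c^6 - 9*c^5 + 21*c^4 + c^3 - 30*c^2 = (c - 5)*(c^5 - 4*c^4 + c^3 + 6*c^2) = c*(c - 5)*(c^4 - 4*c^3 + c^2 + 6*c) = c*(c - 5)*(c - 2)*(c^3 - 2*c^2 - 3*c) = c*(c - 5)*(c - 3)*(c - 2)*(c^2 + c) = c^2*(c - 5)*(c - 3)*(c - 2)*(c + 1)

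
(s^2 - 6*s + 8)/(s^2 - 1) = (s^2 - 6*s + 8)/(s^2 - 1)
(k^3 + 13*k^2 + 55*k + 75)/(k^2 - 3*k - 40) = (k^2 + 8*k + 15)/(k - 8)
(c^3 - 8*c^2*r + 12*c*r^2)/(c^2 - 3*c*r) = (c^2 - 8*c*r + 12*r^2)/(c - 3*r)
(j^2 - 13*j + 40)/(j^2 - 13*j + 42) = (j^2 - 13*j + 40)/(j^2 - 13*j + 42)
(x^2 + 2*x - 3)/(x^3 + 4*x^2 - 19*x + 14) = (x + 3)/(x^2 + 5*x - 14)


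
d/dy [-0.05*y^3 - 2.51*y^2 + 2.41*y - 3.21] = -0.15*y^2 - 5.02*y + 2.41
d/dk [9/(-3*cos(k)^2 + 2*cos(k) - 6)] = 18*(1 - 3*cos(k))*sin(k)/(3*cos(k)^2 - 2*cos(k) + 6)^2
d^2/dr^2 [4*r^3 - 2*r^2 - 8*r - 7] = 24*r - 4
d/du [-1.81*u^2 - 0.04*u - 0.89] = -3.62*u - 0.04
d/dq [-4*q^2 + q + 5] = 1 - 8*q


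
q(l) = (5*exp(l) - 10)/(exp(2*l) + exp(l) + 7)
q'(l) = (5*exp(l) - 10)*(-2*exp(2*l) - exp(l))/(exp(2*l) + exp(l) + 7)^2 + 5*exp(l)/(exp(2*l) + exp(l) + 7)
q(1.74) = 0.41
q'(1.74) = -0.01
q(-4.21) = -1.41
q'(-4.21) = 0.01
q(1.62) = 0.41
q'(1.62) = 0.07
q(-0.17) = -0.68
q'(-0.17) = 0.67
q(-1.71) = -1.26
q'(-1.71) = 0.17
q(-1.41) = -1.20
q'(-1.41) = 0.23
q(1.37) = 0.37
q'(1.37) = 0.26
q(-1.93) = -1.29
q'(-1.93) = 0.14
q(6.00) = 0.01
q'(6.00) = -0.01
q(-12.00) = -1.43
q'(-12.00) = 0.00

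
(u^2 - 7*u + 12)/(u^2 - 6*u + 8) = (u - 3)/(u - 2)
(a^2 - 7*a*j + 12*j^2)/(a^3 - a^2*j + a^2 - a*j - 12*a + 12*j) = (a^2 - 7*a*j + 12*j^2)/(a^3 - a^2*j + a^2 - a*j - 12*a + 12*j)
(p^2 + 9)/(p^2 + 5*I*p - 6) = (p - 3*I)/(p + 2*I)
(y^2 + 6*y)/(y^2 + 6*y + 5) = y*(y + 6)/(y^2 + 6*y + 5)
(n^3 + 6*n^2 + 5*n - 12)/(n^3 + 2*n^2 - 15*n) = (n^3 + 6*n^2 + 5*n - 12)/(n*(n^2 + 2*n - 15))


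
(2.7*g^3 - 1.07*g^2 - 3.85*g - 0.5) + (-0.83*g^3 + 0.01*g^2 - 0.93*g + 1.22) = 1.87*g^3 - 1.06*g^2 - 4.78*g + 0.72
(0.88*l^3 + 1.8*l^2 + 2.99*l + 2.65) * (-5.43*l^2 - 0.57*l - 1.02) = -4.7784*l^5 - 10.2756*l^4 - 18.1593*l^3 - 17.9298*l^2 - 4.5603*l - 2.703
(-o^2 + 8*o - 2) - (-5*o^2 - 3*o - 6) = 4*o^2 + 11*o + 4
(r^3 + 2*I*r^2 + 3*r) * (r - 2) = r^4 - 2*r^3 + 2*I*r^3 + 3*r^2 - 4*I*r^2 - 6*r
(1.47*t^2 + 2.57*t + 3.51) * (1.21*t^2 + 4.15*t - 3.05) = 1.7787*t^4 + 9.2102*t^3 + 10.4291*t^2 + 6.728*t - 10.7055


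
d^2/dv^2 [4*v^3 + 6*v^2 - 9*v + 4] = 24*v + 12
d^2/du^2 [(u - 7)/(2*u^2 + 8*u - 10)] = (3*(1 - u)*(u^2 + 4*u - 5) + 4*(u - 7)*(u + 2)^2)/(u^2 + 4*u - 5)^3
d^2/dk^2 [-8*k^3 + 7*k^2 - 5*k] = 14 - 48*k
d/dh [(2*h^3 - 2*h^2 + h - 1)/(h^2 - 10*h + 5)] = (2*h^4 - 40*h^3 + 49*h^2 - 18*h - 5)/(h^4 - 20*h^3 + 110*h^2 - 100*h + 25)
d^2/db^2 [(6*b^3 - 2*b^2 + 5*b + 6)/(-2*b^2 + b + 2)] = 4*(-23*b^3 - 42*b^2 - 48*b - 6)/(8*b^6 - 12*b^5 - 18*b^4 + 23*b^3 + 18*b^2 - 12*b - 8)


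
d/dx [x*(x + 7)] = 2*x + 7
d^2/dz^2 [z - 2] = 0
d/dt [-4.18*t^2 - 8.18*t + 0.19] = -8.36*t - 8.18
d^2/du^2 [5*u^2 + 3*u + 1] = 10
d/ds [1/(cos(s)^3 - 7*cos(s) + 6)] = (3*cos(s)^2 - 7)*sin(s)/(cos(s)^3 - 7*cos(s) + 6)^2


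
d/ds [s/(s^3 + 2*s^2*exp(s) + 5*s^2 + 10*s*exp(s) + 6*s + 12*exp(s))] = (s^3 + 2*s^2*exp(s) + 5*s^2 - s*(2*s^2*exp(s) + 3*s^2 + 14*s*exp(s) + 10*s + 22*exp(s) + 6) + 10*s*exp(s) + 6*s + 12*exp(s))/(s^3 + 2*s^2*exp(s) + 5*s^2 + 10*s*exp(s) + 6*s + 12*exp(s))^2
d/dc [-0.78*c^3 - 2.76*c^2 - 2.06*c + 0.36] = -2.34*c^2 - 5.52*c - 2.06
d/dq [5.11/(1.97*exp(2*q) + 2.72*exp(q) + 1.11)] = (-20.1334*exp(q) - 13.8992)*exp(q)/(1.97*exp(2*q) + 2.72*exp(q) + 1.11)^2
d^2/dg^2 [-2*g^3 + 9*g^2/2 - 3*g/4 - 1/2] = 9 - 12*g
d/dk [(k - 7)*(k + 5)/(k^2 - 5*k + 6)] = (-3*k^2 + 82*k - 187)/(k^4 - 10*k^3 + 37*k^2 - 60*k + 36)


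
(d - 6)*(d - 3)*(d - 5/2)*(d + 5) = d^4 - 13*d^3/2 - 17*d^2 + 315*d/2 - 225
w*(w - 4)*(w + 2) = w^3 - 2*w^2 - 8*w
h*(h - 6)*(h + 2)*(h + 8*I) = h^4 - 4*h^3 + 8*I*h^3 - 12*h^2 - 32*I*h^2 - 96*I*h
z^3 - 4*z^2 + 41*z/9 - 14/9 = (z - 7/3)*(z - 1)*(z - 2/3)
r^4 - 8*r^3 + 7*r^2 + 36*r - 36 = (r - 6)*(r - 3)*(r - 1)*(r + 2)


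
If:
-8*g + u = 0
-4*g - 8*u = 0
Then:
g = 0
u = 0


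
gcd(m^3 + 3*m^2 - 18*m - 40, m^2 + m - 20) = m^2 + m - 20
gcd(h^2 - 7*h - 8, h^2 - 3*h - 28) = 1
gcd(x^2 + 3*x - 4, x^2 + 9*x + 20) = x + 4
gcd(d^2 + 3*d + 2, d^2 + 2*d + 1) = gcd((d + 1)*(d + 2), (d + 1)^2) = d + 1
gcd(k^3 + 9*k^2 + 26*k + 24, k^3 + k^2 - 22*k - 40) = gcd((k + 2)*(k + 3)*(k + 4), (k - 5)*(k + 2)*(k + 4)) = k^2 + 6*k + 8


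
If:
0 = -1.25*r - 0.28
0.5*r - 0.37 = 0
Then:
No Solution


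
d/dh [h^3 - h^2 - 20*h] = 3*h^2 - 2*h - 20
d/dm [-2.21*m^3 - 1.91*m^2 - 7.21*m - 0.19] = -6.63*m^2 - 3.82*m - 7.21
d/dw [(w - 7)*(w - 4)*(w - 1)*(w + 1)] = 4*w^3 - 33*w^2 + 54*w + 11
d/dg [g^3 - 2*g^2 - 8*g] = 3*g^2 - 4*g - 8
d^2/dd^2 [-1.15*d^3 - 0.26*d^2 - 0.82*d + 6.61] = -6.9*d - 0.52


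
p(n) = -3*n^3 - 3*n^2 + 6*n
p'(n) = -9*n^2 - 6*n + 6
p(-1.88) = -1.95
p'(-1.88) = -14.53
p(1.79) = -16.08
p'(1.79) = -33.58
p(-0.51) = -3.44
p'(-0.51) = 6.72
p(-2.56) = 15.31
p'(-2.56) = -37.62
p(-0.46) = -3.10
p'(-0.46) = 6.86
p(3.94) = -206.42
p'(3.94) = -157.35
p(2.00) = -24.00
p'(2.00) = -42.00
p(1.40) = -5.71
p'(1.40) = -20.04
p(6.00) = -720.00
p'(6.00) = -354.00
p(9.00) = -2376.00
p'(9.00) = -777.00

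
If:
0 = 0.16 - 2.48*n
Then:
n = 0.06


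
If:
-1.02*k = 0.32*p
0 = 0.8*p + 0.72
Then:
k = 0.28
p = -0.90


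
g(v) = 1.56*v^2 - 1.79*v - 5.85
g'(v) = 3.12*v - 1.79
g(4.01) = 12.06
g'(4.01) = 10.72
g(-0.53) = -4.46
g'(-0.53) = -3.44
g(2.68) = 0.56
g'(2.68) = 6.57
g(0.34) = -6.28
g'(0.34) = -0.73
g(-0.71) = -3.79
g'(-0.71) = -4.01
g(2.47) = -0.75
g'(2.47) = 5.92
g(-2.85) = 11.92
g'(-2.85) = -10.68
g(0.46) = -6.34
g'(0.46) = -0.35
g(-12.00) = 240.27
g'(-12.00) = -39.23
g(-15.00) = 372.00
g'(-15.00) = -48.59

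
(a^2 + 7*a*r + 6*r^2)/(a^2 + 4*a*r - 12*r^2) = (-a - r)/(-a + 2*r)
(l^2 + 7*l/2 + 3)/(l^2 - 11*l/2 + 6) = (2*l^2 + 7*l + 6)/(2*l^2 - 11*l + 12)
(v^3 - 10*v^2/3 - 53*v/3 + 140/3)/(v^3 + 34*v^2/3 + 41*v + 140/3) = (3*v^2 - 22*v + 35)/(3*v^2 + 22*v + 35)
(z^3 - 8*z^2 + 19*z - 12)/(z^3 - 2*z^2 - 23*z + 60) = (z - 1)/(z + 5)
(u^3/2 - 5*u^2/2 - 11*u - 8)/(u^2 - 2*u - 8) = (u^2 - 7*u - 8)/(2*(u - 4))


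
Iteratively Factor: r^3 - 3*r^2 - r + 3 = (r - 1)*(r^2 - 2*r - 3) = (r - 3)*(r - 1)*(r + 1)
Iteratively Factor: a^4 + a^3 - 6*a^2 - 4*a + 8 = (a + 2)*(a^3 - a^2 - 4*a + 4) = (a + 2)^2*(a^2 - 3*a + 2) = (a - 2)*(a + 2)^2*(a - 1)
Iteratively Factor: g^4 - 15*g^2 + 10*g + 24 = (g - 2)*(g^3 + 2*g^2 - 11*g - 12) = (g - 2)*(g + 1)*(g^2 + g - 12) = (g - 3)*(g - 2)*(g + 1)*(g + 4)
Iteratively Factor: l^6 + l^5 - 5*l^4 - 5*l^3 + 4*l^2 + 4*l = (l + 1)*(l^5 - 5*l^3 + 4*l) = (l - 2)*(l + 1)*(l^4 + 2*l^3 - l^2 - 2*l) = (l - 2)*(l + 1)^2*(l^3 + l^2 - 2*l) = l*(l - 2)*(l + 1)^2*(l^2 + l - 2) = l*(l - 2)*(l - 1)*(l + 1)^2*(l + 2)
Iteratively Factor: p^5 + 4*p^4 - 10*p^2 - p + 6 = (p - 1)*(p^4 + 5*p^3 + 5*p^2 - 5*p - 6) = (p - 1)*(p + 1)*(p^3 + 4*p^2 + p - 6) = (p - 1)*(p + 1)*(p + 2)*(p^2 + 2*p - 3) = (p - 1)*(p + 1)*(p + 2)*(p + 3)*(p - 1)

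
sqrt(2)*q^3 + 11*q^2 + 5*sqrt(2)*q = q*(q + 5*sqrt(2))*(sqrt(2)*q + 1)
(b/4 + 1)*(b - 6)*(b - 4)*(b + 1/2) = b^4/4 - 11*b^3/8 - 19*b^2/4 + 22*b + 12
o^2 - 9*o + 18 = (o - 6)*(o - 3)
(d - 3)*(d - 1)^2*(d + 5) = d^4 - 18*d^2 + 32*d - 15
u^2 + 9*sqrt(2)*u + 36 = (u + 3*sqrt(2))*(u + 6*sqrt(2))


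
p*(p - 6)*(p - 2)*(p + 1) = p^4 - 7*p^3 + 4*p^2 + 12*p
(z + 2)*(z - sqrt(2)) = z^2 - sqrt(2)*z + 2*z - 2*sqrt(2)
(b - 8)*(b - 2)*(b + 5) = b^3 - 5*b^2 - 34*b + 80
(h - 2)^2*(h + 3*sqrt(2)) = h^3 - 4*h^2 + 3*sqrt(2)*h^2 - 12*sqrt(2)*h + 4*h + 12*sqrt(2)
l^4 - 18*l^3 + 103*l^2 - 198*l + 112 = (l - 8)*(l - 7)*(l - 2)*(l - 1)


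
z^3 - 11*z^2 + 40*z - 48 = (z - 4)^2*(z - 3)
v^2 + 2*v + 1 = (v + 1)^2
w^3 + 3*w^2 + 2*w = w*(w + 1)*(w + 2)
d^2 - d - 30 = (d - 6)*(d + 5)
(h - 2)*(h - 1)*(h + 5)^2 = h^4 + 7*h^3 - 3*h^2 - 55*h + 50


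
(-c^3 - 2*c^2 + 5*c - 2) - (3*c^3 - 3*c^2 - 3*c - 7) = -4*c^3 + c^2 + 8*c + 5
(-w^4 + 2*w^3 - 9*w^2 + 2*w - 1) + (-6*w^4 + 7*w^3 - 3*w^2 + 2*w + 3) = -7*w^4 + 9*w^3 - 12*w^2 + 4*w + 2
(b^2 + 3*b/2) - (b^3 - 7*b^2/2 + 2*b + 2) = -b^3 + 9*b^2/2 - b/2 - 2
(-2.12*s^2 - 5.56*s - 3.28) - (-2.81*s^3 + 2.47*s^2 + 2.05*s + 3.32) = 2.81*s^3 - 4.59*s^2 - 7.61*s - 6.6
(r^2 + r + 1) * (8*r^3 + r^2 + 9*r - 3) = 8*r^5 + 9*r^4 + 18*r^3 + 7*r^2 + 6*r - 3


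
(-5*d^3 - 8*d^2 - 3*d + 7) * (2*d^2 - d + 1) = -10*d^5 - 11*d^4 - 3*d^3 + 9*d^2 - 10*d + 7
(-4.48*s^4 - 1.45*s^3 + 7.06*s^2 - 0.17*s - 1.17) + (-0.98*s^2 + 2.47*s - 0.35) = -4.48*s^4 - 1.45*s^3 + 6.08*s^2 + 2.3*s - 1.52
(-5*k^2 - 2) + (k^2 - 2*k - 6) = -4*k^2 - 2*k - 8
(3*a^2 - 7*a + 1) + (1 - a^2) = 2*a^2 - 7*a + 2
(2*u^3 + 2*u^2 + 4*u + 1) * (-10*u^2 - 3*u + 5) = -20*u^5 - 26*u^4 - 36*u^3 - 12*u^2 + 17*u + 5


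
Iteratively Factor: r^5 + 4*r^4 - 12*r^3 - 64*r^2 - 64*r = (r - 4)*(r^4 + 8*r^3 + 20*r^2 + 16*r) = (r - 4)*(r + 2)*(r^3 + 6*r^2 + 8*r) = r*(r - 4)*(r + 2)*(r^2 + 6*r + 8) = r*(r - 4)*(r + 2)*(r + 4)*(r + 2)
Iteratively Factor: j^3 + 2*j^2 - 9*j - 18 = (j - 3)*(j^2 + 5*j + 6) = (j - 3)*(j + 2)*(j + 3)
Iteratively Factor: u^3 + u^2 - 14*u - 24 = (u + 2)*(u^2 - u - 12) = (u + 2)*(u + 3)*(u - 4)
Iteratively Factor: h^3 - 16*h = (h)*(h^2 - 16) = h*(h - 4)*(h + 4)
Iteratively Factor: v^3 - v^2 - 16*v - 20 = (v - 5)*(v^2 + 4*v + 4) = (v - 5)*(v + 2)*(v + 2)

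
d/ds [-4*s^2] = -8*s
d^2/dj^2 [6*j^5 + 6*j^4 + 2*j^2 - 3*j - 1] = 120*j^3 + 72*j^2 + 4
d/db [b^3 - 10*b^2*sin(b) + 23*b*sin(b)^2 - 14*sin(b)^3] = -10*b^2*cos(b) + 3*b^2 - 20*b*sin(b) + 23*b*sin(2*b) - 42*sin(b)^2*cos(b) + 23*sin(b)^2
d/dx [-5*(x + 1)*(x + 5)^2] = 5*(-3*x - 7)*(x + 5)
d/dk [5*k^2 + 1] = 10*k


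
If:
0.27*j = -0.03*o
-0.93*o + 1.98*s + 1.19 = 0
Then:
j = -0.236559139784946*s - 0.142174432497013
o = 2.12903225806452*s + 1.27956989247312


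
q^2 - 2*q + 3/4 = (q - 3/2)*(q - 1/2)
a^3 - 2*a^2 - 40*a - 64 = (a - 8)*(a + 2)*(a + 4)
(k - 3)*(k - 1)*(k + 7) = k^3 + 3*k^2 - 25*k + 21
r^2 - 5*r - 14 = (r - 7)*(r + 2)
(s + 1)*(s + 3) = s^2 + 4*s + 3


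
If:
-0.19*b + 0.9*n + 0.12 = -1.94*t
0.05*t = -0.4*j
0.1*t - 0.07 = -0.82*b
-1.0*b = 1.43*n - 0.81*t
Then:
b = 0.09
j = 0.00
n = -0.07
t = -0.02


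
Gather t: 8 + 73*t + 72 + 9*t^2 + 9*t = 9*t^2 + 82*t + 80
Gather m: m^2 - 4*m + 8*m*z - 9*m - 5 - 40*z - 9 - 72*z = m^2 + m*(8*z - 13) - 112*z - 14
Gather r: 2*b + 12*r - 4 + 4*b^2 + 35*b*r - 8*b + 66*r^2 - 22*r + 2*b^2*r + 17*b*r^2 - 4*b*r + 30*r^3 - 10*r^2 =4*b^2 - 6*b + 30*r^3 + r^2*(17*b + 56) + r*(2*b^2 + 31*b - 10) - 4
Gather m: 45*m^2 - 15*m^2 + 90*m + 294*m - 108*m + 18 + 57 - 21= 30*m^2 + 276*m + 54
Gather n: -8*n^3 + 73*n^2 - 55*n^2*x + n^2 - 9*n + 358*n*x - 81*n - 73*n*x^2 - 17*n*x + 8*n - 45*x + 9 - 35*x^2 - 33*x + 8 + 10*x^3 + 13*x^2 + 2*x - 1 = -8*n^3 + n^2*(74 - 55*x) + n*(-73*x^2 + 341*x - 82) + 10*x^3 - 22*x^2 - 76*x + 16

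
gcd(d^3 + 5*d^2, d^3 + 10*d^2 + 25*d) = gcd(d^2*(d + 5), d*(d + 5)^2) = d^2 + 5*d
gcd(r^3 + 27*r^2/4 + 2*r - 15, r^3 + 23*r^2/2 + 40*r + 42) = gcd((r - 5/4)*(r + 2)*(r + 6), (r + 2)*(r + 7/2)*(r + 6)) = r^2 + 8*r + 12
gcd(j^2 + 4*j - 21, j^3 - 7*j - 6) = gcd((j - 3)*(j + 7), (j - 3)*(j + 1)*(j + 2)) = j - 3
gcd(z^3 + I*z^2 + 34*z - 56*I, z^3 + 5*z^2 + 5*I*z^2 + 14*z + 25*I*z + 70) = z^2 + 5*I*z + 14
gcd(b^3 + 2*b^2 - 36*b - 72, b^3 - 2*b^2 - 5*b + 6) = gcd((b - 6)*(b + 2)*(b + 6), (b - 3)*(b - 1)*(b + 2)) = b + 2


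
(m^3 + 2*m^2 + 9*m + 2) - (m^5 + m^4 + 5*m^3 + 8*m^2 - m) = -m^5 - m^4 - 4*m^3 - 6*m^2 + 10*m + 2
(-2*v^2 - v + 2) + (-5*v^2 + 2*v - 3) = -7*v^2 + v - 1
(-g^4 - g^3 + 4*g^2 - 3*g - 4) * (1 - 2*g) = 2*g^5 + g^4 - 9*g^3 + 10*g^2 + 5*g - 4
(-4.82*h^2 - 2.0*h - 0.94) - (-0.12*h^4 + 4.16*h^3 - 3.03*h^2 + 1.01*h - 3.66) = 0.12*h^4 - 4.16*h^3 - 1.79*h^2 - 3.01*h + 2.72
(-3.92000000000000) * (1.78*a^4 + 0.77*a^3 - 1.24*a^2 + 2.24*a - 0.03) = -6.9776*a^4 - 3.0184*a^3 + 4.8608*a^2 - 8.7808*a + 0.1176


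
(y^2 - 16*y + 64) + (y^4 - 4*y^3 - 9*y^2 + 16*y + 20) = y^4 - 4*y^3 - 8*y^2 + 84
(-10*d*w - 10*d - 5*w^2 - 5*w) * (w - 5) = -10*d*w^2 + 40*d*w + 50*d - 5*w^3 + 20*w^2 + 25*w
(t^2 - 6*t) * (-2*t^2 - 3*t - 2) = -2*t^4 + 9*t^3 + 16*t^2 + 12*t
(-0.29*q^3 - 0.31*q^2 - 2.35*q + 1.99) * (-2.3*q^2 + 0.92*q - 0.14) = 0.667*q^5 + 0.4462*q^4 + 5.1604*q^3 - 6.6956*q^2 + 2.1598*q - 0.2786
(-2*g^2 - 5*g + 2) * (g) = -2*g^3 - 5*g^2 + 2*g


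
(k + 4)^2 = k^2 + 8*k + 16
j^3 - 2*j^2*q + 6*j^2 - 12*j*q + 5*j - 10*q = (j + 1)*(j + 5)*(j - 2*q)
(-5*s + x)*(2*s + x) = -10*s^2 - 3*s*x + x^2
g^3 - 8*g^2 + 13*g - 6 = (g - 6)*(g - 1)^2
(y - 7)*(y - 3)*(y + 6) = y^3 - 4*y^2 - 39*y + 126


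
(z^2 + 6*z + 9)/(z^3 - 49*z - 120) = (z + 3)/(z^2 - 3*z - 40)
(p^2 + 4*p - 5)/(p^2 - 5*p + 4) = (p + 5)/(p - 4)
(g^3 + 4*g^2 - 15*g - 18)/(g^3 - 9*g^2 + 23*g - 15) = (g^2 + 7*g + 6)/(g^2 - 6*g + 5)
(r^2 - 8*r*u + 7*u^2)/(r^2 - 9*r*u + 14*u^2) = (r - u)/(r - 2*u)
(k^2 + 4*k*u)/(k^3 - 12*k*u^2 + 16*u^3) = k/(k^2 - 4*k*u + 4*u^2)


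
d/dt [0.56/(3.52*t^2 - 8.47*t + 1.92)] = (4.7432 - 3.9424*t)/(3.52*t^2 - 8.47*t + 1.92)^2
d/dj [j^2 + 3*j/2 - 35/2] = 2*j + 3/2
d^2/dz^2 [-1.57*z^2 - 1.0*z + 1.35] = -3.14000000000000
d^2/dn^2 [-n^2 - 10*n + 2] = -2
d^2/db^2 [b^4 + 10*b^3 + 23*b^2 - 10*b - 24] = 12*b^2 + 60*b + 46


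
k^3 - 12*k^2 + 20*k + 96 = (k - 8)*(k - 6)*(k + 2)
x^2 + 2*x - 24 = (x - 4)*(x + 6)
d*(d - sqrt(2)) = d^2 - sqrt(2)*d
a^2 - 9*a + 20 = (a - 5)*(a - 4)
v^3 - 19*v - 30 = (v - 5)*(v + 2)*(v + 3)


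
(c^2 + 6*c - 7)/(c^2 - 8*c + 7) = (c + 7)/(c - 7)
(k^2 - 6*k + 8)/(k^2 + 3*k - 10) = (k - 4)/(k + 5)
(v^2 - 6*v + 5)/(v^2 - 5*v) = (v - 1)/v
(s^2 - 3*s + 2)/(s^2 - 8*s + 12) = (s - 1)/(s - 6)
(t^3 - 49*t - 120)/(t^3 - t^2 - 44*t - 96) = (t + 5)/(t + 4)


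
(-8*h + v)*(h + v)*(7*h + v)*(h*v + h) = -56*h^4*v - 56*h^4 - 57*h^3*v^2 - 57*h^3*v + h*v^4 + h*v^3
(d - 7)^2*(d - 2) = d^3 - 16*d^2 + 77*d - 98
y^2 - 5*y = y*(y - 5)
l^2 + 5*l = l*(l + 5)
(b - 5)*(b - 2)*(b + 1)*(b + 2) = b^4 - 4*b^3 - 9*b^2 + 16*b + 20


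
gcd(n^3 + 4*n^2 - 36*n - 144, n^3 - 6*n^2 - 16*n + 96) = n^2 - 2*n - 24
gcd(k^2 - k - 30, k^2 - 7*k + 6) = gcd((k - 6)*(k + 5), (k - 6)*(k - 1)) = k - 6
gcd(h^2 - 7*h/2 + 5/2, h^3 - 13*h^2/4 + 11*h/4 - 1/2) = h - 1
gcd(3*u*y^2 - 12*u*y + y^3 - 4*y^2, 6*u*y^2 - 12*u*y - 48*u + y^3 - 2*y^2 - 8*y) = y - 4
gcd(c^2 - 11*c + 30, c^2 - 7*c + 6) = c - 6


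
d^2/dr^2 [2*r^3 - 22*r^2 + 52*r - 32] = 12*r - 44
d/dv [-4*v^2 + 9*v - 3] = 9 - 8*v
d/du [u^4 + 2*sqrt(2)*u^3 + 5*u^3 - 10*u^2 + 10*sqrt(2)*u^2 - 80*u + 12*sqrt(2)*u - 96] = 4*u^3 + 6*sqrt(2)*u^2 + 15*u^2 - 20*u + 20*sqrt(2)*u - 80 + 12*sqrt(2)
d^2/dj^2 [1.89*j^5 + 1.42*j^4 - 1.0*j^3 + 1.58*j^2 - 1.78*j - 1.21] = 37.8*j^3 + 17.04*j^2 - 6.0*j + 3.16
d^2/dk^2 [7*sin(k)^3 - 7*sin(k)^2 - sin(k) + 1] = -63*sin(k)^3 + 28*sin(k)^2 + 43*sin(k) - 14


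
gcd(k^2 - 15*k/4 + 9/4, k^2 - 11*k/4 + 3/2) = k - 3/4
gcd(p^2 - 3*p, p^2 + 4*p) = p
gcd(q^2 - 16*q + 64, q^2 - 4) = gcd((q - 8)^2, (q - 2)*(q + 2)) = 1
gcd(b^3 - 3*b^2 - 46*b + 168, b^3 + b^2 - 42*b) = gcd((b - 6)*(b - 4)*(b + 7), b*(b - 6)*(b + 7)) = b^2 + b - 42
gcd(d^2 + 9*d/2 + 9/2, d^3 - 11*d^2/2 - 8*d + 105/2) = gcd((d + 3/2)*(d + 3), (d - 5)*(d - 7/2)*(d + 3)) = d + 3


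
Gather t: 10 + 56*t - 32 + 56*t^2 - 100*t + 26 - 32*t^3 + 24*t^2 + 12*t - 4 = -32*t^3 + 80*t^2 - 32*t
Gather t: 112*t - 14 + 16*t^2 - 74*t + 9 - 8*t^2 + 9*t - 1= 8*t^2 + 47*t - 6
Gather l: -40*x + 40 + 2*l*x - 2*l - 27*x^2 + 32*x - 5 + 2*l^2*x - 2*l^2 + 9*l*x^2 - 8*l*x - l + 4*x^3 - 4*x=l^2*(2*x - 2) + l*(9*x^2 - 6*x - 3) + 4*x^3 - 27*x^2 - 12*x + 35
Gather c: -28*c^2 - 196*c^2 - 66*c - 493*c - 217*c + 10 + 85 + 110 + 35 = -224*c^2 - 776*c + 240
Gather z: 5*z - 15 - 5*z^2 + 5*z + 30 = -5*z^2 + 10*z + 15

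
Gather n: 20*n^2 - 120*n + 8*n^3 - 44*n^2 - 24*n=8*n^3 - 24*n^2 - 144*n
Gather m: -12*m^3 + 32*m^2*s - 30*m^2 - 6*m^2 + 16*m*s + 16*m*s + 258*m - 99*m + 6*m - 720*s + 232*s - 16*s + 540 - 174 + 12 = -12*m^3 + m^2*(32*s - 36) + m*(32*s + 165) - 504*s + 378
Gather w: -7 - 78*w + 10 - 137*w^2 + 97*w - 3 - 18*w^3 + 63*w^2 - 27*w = -18*w^3 - 74*w^2 - 8*w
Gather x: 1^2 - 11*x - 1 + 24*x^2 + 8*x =24*x^2 - 3*x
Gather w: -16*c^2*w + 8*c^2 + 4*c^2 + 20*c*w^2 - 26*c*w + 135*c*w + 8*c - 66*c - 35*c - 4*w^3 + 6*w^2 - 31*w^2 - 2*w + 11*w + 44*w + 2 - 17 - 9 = 12*c^2 - 93*c - 4*w^3 + w^2*(20*c - 25) + w*(-16*c^2 + 109*c + 53) - 24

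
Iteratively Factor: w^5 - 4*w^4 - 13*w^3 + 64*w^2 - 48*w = (w + 4)*(w^4 - 8*w^3 + 19*w^2 - 12*w) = (w - 4)*(w + 4)*(w^3 - 4*w^2 + 3*w) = w*(w - 4)*(w + 4)*(w^2 - 4*w + 3) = w*(w - 4)*(w - 3)*(w + 4)*(w - 1)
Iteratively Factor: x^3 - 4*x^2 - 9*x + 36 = (x - 3)*(x^2 - x - 12) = (x - 3)*(x + 3)*(x - 4)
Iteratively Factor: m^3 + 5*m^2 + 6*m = (m)*(m^2 + 5*m + 6) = m*(m + 2)*(m + 3)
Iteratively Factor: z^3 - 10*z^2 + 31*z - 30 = (z - 5)*(z^2 - 5*z + 6) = (z - 5)*(z - 3)*(z - 2)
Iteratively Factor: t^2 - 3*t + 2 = (t - 2)*(t - 1)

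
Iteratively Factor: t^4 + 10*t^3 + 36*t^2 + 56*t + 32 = (t + 2)*(t^3 + 8*t^2 + 20*t + 16) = (t + 2)^2*(t^2 + 6*t + 8) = (t + 2)^3*(t + 4)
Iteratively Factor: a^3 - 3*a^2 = (a)*(a^2 - 3*a) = a^2*(a - 3)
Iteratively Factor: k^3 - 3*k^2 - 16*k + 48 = (k - 4)*(k^2 + k - 12) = (k - 4)*(k - 3)*(k + 4)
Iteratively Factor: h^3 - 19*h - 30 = (h + 2)*(h^2 - 2*h - 15) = (h + 2)*(h + 3)*(h - 5)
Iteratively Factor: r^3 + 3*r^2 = (r)*(r^2 + 3*r) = r^2*(r + 3)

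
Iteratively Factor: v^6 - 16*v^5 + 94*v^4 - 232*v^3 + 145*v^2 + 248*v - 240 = (v + 1)*(v^5 - 17*v^4 + 111*v^3 - 343*v^2 + 488*v - 240) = (v - 4)*(v + 1)*(v^4 - 13*v^3 + 59*v^2 - 107*v + 60) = (v - 4)*(v - 3)*(v + 1)*(v^3 - 10*v^2 + 29*v - 20) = (v - 5)*(v - 4)*(v - 3)*(v + 1)*(v^2 - 5*v + 4) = (v - 5)*(v - 4)^2*(v - 3)*(v + 1)*(v - 1)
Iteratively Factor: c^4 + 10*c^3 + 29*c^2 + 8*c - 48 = (c + 4)*(c^3 + 6*c^2 + 5*c - 12) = (c - 1)*(c + 4)*(c^2 + 7*c + 12) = (c - 1)*(c + 3)*(c + 4)*(c + 4)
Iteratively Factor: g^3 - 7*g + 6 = (g - 1)*(g^2 + g - 6) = (g - 2)*(g - 1)*(g + 3)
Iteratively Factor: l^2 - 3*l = (l - 3)*(l)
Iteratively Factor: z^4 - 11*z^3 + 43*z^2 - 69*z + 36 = (z - 3)*(z^3 - 8*z^2 + 19*z - 12) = (z - 3)^2*(z^2 - 5*z + 4) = (z - 4)*(z - 3)^2*(z - 1)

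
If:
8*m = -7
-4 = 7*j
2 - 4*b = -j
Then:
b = 5/14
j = -4/7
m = -7/8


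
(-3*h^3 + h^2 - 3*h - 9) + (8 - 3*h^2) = -3*h^3 - 2*h^2 - 3*h - 1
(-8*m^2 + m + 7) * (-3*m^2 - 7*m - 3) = 24*m^4 + 53*m^3 - 4*m^2 - 52*m - 21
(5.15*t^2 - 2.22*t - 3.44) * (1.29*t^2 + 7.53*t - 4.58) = 6.6435*t^4 + 35.9157*t^3 - 44.7412*t^2 - 15.7356*t + 15.7552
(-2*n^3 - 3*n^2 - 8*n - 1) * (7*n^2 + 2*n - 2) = -14*n^5 - 25*n^4 - 58*n^3 - 17*n^2 + 14*n + 2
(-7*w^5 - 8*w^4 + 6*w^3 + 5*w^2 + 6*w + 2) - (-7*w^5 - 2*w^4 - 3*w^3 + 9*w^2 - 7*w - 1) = -6*w^4 + 9*w^3 - 4*w^2 + 13*w + 3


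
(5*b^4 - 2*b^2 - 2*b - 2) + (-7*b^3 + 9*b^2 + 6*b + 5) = 5*b^4 - 7*b^3 + 7*b^2 + 4*b + 3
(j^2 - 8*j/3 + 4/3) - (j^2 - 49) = 151/3 - 8*j/3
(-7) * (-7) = 49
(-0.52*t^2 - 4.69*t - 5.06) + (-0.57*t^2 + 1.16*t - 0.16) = -1.09*t^2 - 3.53*t - 5.22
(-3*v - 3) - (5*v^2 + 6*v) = -5*v^2 - 9*v - 3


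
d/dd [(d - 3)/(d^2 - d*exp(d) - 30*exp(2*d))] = (d^2 - d*exp(d) + (d - 3)*(d*exp(d) - 2*d + 60*exp(2*d) + exp(d)) - 30*exp(2*d))/(-d^2 + d*exp(d) + 30*exp(2*d))^2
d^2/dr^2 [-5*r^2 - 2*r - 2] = -10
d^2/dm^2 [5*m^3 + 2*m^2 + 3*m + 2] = 30*m + 4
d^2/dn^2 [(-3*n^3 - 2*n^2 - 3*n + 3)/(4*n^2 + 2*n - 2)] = (-17*n^3 + 33*n^2 - 9*n + 4)/(8*n^6 + 12*n^5 - 6*n^4 - 11*n^3 + 3*n^2 + 3*n - 1)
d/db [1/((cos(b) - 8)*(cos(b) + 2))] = 2*(cos(b) - 3)*sin(b)/((cos(b) - 8)^2*(cos(b) + 2)^2)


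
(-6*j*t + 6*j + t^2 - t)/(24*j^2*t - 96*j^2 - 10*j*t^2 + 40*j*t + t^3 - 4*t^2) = (t - 1)/(-4*j*t + 16*j + t^2 - 4*t)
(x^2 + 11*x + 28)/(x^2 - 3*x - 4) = (x^2 + 11*x + 28)/(x^2 - 3*x - 4)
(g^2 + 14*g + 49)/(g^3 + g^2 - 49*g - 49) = (g + 7)/(g^2 - 6*g - 7)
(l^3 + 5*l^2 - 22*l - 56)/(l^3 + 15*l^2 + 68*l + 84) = (l - 4)/(l + 6)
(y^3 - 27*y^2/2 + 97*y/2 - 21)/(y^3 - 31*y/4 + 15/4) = 2*(y^2 - 13*y + 42)/(2*y^2 + y - 15)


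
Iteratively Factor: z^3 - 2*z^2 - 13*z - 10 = (z + 2)*(z^2 - 4*z - 5) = (z + 1)*(z + 2)*(z - 5)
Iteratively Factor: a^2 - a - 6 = (a + 2)*(a - 3)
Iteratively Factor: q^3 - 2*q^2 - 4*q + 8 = (q + 2)*(q^2 - 4*q + 4) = (q - 2)*(q + 2)*(q - 2)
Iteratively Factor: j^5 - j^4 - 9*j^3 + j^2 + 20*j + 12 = (j - 3)*(j^4 + 2*j^3 - 3*j^2 - 8*j - 4) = (j - 3)*(j - 2)*(j^3 + 4*j^2 + 5*j + 2) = (j - 3)*(j - 2)*(j + 2)*(j^2 + 2*j + 1) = (j - 3)*(j - 2)*(j + 1)*(j + 2)*(j + 1)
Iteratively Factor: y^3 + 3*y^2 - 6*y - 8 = (y + 4)*(y^2 - y - 2) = (y + 1)*(y + 4)*(y - 2)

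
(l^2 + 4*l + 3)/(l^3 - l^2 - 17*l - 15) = 1/(l - 5)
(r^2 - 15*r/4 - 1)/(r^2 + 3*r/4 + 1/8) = 2*(r - 4)/(2*r + 1)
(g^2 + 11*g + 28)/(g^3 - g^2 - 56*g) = (g + 4)/(g*(g - 8))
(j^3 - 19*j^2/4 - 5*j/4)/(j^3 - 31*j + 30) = j*(4*j + 1)/(4*(j^2 + 5*j - 6))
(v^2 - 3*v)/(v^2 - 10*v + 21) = v/(v - 7)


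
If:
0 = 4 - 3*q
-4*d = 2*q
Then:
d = -2/3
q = 4/3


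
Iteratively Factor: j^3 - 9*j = (j)*(j^2 - 9) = j*(j + 3)*(j - 3)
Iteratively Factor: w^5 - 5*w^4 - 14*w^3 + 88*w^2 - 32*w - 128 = (w - 4)*(w^4 - w^3 - 18*w^2 + 16*w + 32) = (w - 4)^2*(w^3 + 3*w^2 - 6*w - 8) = (w - 4)^2*(w + 1)*(w^2 + 2*w - 8) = (w - 4)^2*(w - 2)*(w + 1)*(w + 4)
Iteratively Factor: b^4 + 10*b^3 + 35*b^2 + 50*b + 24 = (b + 3)*(b^3 + 7*b^2 + 14*b + 8) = (b + 1)*(b + 3)*(b^2 + 6*b + 8) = (b + 1)*(b + 3)*(b + 4)*(b + 2)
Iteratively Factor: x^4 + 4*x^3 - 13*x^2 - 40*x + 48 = (x + 4)*(x^3 - 13*x + 12) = (x - 3)*(x + 4)*(x^2 + 3*x - 4) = (x - 3)*(x + 4)^2*(x - 1)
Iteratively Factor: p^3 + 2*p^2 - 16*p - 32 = (p + 4)*(p^2 - 2*p - 8) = (p + 2)*(p + 4)*(p - 4)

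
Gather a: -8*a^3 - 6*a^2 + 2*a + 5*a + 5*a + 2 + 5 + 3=-8*a^3 - 6*a^2 + 12*a + 10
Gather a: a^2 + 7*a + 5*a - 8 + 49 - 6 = a^2 + 12*a + 35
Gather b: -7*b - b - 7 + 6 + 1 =-8*b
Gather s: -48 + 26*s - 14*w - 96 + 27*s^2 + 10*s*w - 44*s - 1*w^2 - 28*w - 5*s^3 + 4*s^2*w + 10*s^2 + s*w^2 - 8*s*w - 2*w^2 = -5*s^3 + s^2*(4*w + 37) + s*(w^2 + 2*w - 18) - 3*w^2 - 42*w - 144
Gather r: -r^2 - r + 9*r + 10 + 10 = -r^2 + 8*r + 20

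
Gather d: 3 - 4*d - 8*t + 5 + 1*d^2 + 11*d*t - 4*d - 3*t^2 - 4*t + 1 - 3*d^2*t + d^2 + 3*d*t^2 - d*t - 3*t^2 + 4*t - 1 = d^2*(2 - 3*t) + d*(3*t^2 + 10*t - 8) - 6*t^2 - 8*t + 8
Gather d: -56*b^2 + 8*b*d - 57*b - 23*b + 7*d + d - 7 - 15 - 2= -56*b^2 - 80*b + d*(8*b + 8) - 24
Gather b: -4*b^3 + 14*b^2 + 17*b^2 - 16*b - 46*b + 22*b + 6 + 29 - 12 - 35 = -4*b^3 + 31*b^2 - 40*b - 12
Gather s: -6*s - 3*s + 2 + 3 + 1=6 - 9*s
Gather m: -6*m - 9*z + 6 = -6*m - 9*z + 6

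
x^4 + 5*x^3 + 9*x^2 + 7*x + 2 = (x + 1)^3*(x + 2)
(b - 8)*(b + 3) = b^2 - 5*b - 24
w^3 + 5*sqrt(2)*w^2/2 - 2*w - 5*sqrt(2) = (w - sqrt(2))*(w + sqrt(2))*(w + 5*sqrt(2)/2)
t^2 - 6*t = t*(t - 6)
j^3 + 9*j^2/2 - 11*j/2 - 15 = (j - 2)*(j + 3/2)*(j + 5)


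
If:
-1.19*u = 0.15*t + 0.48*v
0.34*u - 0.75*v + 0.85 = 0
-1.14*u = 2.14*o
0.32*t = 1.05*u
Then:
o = 0.15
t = -0.94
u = -0.29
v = 1.00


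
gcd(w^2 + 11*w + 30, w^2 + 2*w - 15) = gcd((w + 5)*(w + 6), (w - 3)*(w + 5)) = w + 5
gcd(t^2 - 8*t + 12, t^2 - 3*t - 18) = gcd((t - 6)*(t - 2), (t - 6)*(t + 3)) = t - 6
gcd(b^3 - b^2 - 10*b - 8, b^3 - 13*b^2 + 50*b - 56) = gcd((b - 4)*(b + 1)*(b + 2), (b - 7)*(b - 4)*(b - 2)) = b - 4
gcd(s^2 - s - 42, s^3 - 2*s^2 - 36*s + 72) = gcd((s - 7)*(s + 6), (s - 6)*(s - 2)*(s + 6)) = s + 6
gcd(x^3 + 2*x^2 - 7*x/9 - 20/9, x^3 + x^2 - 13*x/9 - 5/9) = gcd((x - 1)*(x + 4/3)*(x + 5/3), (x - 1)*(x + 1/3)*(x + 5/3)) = x^2 + 2*x/3 - 5/3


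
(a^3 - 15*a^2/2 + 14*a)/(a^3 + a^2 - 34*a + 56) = a*(2*a - 7)/(2*(a^2 + 5*a - 14))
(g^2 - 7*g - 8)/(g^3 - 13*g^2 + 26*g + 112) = (g + 1)/(g^2 - 5*g - 14)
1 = 1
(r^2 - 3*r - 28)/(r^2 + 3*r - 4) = (r - 7)/(r - 1)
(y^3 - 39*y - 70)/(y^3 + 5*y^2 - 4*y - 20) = (y - 7)/(y - 2)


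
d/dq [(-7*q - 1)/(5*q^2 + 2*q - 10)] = (35*q^2 + 10*q + 72)/(25*q^4 + 20*q^3 - 96*q^2 - 40*q + 100)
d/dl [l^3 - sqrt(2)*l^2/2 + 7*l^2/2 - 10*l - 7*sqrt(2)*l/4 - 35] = 3*l^2 - sqrt(2)*l + 7*l - 10 - 7*sqrt(2)/4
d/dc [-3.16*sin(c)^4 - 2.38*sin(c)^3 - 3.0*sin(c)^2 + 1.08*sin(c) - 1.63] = (-12.64*sin(c)^3 - 7.14*sin(c)^2 - 6.0*sin(c) + 1.08)*cos(c)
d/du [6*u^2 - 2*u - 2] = 12*u - 2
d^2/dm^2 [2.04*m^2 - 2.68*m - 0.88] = 4.08000000000000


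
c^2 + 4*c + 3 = (c + 1)*(c + 3)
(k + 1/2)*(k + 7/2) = k^2 + 4*k + 7/4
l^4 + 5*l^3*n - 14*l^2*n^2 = l^2*(l - 2*n)*(l + 7*n)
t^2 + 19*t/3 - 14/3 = (t - 2/3)*(t + 7)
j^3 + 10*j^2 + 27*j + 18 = (j + 1)*(j + 3)*(j + 6)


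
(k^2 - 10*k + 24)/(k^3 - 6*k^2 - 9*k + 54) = (k - 4)/(k^2 - 9)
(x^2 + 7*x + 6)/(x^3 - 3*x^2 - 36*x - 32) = (x + 6)/(x^2 - 4*x - 32)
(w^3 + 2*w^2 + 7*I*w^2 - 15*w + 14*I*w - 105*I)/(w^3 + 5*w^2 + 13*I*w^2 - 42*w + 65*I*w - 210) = (w - 3)/(w + 6*I)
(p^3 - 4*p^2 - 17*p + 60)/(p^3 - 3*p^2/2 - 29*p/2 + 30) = 2*(p - 5)/(2*p - 5)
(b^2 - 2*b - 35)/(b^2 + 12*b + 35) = (b - 7)/(b + 7)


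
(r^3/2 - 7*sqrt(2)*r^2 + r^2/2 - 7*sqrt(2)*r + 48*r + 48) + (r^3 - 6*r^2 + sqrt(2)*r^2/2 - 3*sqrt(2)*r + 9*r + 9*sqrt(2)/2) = 3*r^3/2 - 13*sqrt(2)*r^2/2 - 11*r^2/2 - 10*sqrt(2)*r + 57*r + 9*sqrt(2)/2 + 48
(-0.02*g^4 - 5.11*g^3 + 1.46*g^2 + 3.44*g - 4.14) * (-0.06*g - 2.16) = 0.0012*g^5 + 0.3498*g^4 + 10.95*g^3 - 3.36*g^2 - 7.182*g + 8.9424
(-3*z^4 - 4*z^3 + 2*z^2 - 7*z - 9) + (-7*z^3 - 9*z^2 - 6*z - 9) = -3*z^4 - 11*z^3 - 7*z^2 - 13*z - 18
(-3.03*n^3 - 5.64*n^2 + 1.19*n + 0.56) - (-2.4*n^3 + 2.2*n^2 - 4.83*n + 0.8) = -0.63*n^3 - 7.84*n^2 + 6.02*n - 0.24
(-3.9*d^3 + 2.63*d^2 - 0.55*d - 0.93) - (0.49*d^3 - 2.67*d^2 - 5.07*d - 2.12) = -4.39*d^3 + 5.3*d^2 + 4.52*d + 1.19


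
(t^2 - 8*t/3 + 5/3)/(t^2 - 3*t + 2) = (t - 5/3)/(t - 2)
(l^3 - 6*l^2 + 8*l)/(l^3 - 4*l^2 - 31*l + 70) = l*(l - 4)/(l^2 - 2*l - 35)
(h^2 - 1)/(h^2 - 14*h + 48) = (h^2 - 1)/(h^2 - 14*h + 48)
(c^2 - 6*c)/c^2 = (c - 6)/c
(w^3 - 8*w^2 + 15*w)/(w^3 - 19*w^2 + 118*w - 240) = w*(w - 3)/(w^2 - 14*w + 48)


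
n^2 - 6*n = n*(n - 6)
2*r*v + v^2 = v*(2*r + v)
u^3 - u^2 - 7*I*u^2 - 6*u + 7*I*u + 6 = (u - 1)*(u - 6*I)*(u - I)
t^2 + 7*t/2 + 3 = (t + 3/2)*(t + 2)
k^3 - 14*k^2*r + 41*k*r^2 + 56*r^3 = (k - 8*r)*(k - 7*r)*(k + r)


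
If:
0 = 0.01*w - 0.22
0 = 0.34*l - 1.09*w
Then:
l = 70.53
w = 22.00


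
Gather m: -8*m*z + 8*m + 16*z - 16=m*(8 - 8*z) + 16*z - 16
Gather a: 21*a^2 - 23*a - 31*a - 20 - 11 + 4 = 21*a^2 - 54*a - 27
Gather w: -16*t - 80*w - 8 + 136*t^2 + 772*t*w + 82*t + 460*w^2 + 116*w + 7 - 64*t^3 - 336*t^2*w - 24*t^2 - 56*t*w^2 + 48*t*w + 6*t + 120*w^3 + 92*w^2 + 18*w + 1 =-64*t^3 + 112*t^2 + 72*t + 120*w^3 + w^2*(552 - 56*t) + w*(-336*t^2 + 820*t + 54)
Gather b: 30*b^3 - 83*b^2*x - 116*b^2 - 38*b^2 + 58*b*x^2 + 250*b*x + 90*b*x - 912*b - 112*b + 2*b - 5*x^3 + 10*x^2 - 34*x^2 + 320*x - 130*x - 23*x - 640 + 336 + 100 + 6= 30*b^3 + b^2*(-83*x - 154) + b*(58*x^2 + 340*x - 1022) - 5*x^3 - 24*x^2 + 167*x - 198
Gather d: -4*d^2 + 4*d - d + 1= -4*d^2 + 3*d + 1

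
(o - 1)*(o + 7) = o^2 + 6*o - 7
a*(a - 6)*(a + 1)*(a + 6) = a^4 + a^3 - 36*a^2 - 36*a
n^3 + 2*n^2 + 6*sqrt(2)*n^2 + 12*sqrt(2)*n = n*(n + 2)*(n + 6*sqrt(2))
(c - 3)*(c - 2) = c^2 - 5*c + 6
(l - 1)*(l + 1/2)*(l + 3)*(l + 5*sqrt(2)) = l^4 + 5*l^3/2 + 5*sqrt(2)*l^3 - 2*l^2 + 25*sqrt(2)*l^2/2 - 10*sqrt(2)*l - 3*l/2 - 15*sqrt(2)/2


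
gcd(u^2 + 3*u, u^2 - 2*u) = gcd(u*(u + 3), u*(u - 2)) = u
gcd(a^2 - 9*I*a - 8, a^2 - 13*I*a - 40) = a - 8*I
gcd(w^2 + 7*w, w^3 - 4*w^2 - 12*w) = w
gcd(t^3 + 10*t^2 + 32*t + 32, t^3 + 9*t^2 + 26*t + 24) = t^2 + 6*t + 8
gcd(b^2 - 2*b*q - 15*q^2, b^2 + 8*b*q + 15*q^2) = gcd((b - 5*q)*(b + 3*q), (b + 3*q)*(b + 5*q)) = b + 3*q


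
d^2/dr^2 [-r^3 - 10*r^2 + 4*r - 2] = -6*r - 20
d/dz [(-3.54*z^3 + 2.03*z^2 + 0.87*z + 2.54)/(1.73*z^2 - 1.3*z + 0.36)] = (-6.1242*z^4 + 9.204*z^3 - 7.9673*z^2 - 7.3268*z + 3.6152)/(2.9929*z^4 - 4.498*z^3 + 2.9356*z^2 - 0.936*z + 0.1296)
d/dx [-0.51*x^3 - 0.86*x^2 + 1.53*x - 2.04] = -1.53*x^2 - 1.72*x + 1.53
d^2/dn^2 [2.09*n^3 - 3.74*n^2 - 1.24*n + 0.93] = 12.54*n - 7.48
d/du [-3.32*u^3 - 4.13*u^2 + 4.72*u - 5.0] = -9.96*u^2 - 8.26*u + 4.72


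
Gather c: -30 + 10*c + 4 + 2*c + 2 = 12*c - 24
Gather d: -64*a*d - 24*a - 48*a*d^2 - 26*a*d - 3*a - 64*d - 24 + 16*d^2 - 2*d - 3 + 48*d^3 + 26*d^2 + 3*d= -27*a + 48*d^3 + d^2*(42 - 48*a) + d*(-90*a - 63) - 27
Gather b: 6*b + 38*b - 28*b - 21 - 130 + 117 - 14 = 16*b - 48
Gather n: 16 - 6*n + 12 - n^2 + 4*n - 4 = -n^2 - 2*n + 24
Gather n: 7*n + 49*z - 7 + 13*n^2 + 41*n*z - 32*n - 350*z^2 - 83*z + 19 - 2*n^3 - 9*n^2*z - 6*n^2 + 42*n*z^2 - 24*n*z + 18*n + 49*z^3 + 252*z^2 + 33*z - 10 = -2*n^3 + n^2*(7 - 9*z) + n*(42*z^2 + 17*z - 7) + 49*z^3 - 98*z^2 - z + 2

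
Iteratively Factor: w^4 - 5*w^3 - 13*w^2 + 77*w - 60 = (w + 4)*(w^3 - 9*w^2 + 23*w - 15) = (w - 5)*(w + 4)*(w^2 - 4*w + 3) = (w - 5)*(w - 3)*(w + 4)*(w - 1)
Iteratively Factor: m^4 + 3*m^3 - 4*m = (m + 2)*(m^3 + m^2 - 2*m) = (m - 1)*(m + 2)*(m^2 + 2*m) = m*(m - 1)*(m + 2)*(m + 2)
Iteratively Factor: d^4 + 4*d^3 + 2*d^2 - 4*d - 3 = (d + 1)*(d^3 + 3*d^2 - d - 3) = (d - 1)*(d + 1)*(d^2 + 4*d + 3) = (d - 1)*(d + 1)*(d + 3)*(d + 1)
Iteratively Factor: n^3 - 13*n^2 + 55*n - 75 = (n - 5)*(n^2 - 8*n + 15) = (n - 5)^2*(n - 3)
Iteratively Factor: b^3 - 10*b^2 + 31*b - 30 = (b - 3)*(b^2 - 7*b + 10) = (b - 3)*(b - 2)*(b - 5)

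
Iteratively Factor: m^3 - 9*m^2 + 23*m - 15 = (m - 5)*(m^2 - 4*m + 3) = (m - 5)*(m - 1)*(m - 3)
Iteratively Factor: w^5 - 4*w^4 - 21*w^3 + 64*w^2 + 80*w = (w + 1)*(w^4 - 5*w^3 - 16*w^2 + 80*w) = (w + 1)*(w + 4)*(w^3 - 9*w^2 + 20*w) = (w - 4)*(w + 1)*(w + 4)*(w^2 - 5*w) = w*(w - 4)*(w + 1)*(w + 4)*(w - 5)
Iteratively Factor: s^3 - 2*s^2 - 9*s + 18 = (s - 3)*(s^2 + s - 6) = (s - 3)*(s - 2)*(s + 3)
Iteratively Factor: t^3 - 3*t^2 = (t)*(t^2 - 3*t) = t*(t - 3)*(t)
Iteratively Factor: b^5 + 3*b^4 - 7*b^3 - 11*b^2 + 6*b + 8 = (b - 1)*(b^4 + 4*b^3 - 3*b^2 - 14*b - 8) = (b - 1)*(b + 1)*(b^3 + 3*b^2 - 6*b - 8) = (b - 1)*(b + 1)^2*(b^2 + 2*b - 8) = (b - 2)*(b - 1)*(b + 1)^2*(b + 4)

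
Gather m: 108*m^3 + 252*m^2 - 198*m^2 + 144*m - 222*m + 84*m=108*m^3 + 54*m^2 + 6*m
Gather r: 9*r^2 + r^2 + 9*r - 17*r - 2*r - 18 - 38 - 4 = 10*r^2 - 10*r - 60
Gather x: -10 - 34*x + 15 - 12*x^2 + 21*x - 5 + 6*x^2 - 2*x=-6*x^2 - 15*x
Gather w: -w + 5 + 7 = 12 - w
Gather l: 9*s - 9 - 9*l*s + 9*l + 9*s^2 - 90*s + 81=l*(9 - 9*s) + 9*s^2 - 81*s + 72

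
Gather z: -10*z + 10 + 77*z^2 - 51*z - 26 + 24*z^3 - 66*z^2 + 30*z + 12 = 24*z^3 + 11*z^2 - 31*z - 4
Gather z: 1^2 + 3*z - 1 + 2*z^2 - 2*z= 2*z^2 + z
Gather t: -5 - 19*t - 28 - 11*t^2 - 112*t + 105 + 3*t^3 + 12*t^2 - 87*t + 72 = 3*t^3 + t^2 - 218*t + 144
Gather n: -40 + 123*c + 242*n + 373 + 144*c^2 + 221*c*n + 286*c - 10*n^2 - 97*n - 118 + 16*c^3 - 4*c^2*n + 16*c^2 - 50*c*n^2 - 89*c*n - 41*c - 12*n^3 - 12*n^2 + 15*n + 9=16*c^3 + 160*c^2 + 368*c - 12*n^3 + n^2*(-50*c - 22) + n*(-4*c^2 + 132*c + 160) + 224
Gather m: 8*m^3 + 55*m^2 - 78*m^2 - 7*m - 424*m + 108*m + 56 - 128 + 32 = 8*m^3 - 23*m^2 - 323*m - 40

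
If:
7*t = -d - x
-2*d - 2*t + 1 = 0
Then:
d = x/6 + 7/12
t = -x/6 - 1/12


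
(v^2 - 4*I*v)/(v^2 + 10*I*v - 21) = v*(v - 4*I)/(v^2 + 10*I*v - 21)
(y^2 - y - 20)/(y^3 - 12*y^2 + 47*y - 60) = (y + 4)/(y^2 - 7*y + 12)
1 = 1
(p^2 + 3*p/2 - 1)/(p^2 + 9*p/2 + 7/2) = (2*p^2 + 3*p - 2)/(2*p^2 + 9*p + 7)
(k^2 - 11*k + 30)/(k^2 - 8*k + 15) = (k - 6)/(k - 3)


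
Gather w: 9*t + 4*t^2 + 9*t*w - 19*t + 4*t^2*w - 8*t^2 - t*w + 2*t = -4*t^2 - 8*t + w*(4*t^2 + 8*t)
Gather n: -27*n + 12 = 12 - 27*n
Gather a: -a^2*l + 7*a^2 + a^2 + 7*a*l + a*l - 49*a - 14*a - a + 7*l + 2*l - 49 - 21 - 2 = a^2*(8 - l) + a*(8*l - 64) + 9*l - 72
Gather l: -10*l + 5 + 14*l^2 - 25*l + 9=14*l^2 - 35*l + 14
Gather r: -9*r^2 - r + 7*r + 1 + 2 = -9*r^2 + 6*r + 3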